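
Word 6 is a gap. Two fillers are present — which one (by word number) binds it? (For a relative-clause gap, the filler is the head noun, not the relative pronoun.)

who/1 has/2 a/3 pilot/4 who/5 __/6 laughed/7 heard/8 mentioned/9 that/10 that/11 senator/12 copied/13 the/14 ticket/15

4

The marked gap is inside the relative clause, the subject of "laughed".
Its filler is the head noun "pilot" (via "who"), at word 4.
(The other dependency links word 1 to a gap after word 8.)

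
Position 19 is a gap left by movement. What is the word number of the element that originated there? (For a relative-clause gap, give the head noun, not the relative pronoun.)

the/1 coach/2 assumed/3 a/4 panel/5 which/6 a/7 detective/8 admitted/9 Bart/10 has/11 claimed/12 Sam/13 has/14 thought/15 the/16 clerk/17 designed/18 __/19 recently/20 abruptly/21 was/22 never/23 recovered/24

5

The gap at 19 is the object of "designed", inside a relative clause.
The relative pronoun is "which" (word 6); it is bound by the head noun immediately before it.
Its filler is the head noun "panel", at word 5.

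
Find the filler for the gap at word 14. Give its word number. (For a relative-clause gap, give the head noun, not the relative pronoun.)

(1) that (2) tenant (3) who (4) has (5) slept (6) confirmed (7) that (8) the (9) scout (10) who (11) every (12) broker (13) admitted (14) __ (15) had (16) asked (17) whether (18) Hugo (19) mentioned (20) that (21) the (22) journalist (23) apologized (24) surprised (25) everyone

The gap at 14 is the subject of "asked", inside a relative clause.
The relative pronoun is "who" (word 10); it is bound by the head noun immediately before it.
Its filler is the head noun "scout", at word 9.

9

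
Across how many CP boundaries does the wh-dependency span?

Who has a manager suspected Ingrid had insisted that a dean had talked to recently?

2

"who" is extracted from the PP object of "talked".
Boundaries crossed, outermost first: [Ø], [that] — 2 in total.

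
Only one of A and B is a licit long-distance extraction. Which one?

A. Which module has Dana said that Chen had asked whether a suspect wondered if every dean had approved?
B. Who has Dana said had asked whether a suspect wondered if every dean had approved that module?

B

In A, the wh-phrase is extracted from inside a wh-island (introduced by "whether"), which blocks movement.
In B, the extraction path crosses only that-complement boundaries, which are transparent.
So B is grammatical.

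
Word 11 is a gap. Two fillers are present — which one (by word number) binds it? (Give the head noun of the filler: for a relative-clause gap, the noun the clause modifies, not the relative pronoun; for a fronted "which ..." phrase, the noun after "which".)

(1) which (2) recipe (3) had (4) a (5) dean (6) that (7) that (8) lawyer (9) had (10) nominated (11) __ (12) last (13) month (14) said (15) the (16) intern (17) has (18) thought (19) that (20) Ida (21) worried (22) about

5

The marked gap is inside the relative clause, the direct object of "nominated".
Its filler is the head noun "dean" (via "that"), at word 5.
(The other dependency links word 2 to a gap after word 22.)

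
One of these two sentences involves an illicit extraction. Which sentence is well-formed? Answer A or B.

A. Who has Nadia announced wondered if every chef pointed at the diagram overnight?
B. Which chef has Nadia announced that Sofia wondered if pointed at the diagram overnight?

A

In B, the wh-phrase is extracted from inside a wh-island (introduced by "if"), which blocks movement.
In A, the extraction path crosses only that-complement boundaries, which are transparent.
So A is grammatical.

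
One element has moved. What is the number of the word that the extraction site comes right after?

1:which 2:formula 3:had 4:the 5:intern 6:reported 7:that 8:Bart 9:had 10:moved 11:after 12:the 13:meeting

10

The displaced element is "which formula" (word 2).
It is linked across 1 clause boundary (that).
It functions as the direct object of "moved", so the gap sits immediately after word 10 ("moved").
Base order: The intern had reported that Bart had moved which formula after the meeting.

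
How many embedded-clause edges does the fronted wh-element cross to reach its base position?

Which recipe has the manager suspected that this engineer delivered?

1

"which recipe" is extracted from the object of "delivered".
Boundaries crossed, outermost first: [that] — 1 in total.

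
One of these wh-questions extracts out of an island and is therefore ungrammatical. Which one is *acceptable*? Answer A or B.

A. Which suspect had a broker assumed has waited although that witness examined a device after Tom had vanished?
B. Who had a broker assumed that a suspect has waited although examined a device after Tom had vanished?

In B, the wh-phrase is extracted from inside an adjunct island (introduced by "although"), which blocks movement.
In A, the extraction path crosses only that-complement boundaries, which are transparent.
So A is grammatical.

A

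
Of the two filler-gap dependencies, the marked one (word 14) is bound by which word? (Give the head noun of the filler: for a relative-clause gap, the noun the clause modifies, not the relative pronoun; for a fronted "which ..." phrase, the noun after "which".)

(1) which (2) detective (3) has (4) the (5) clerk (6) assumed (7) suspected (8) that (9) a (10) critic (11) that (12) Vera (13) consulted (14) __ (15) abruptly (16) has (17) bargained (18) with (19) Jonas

The marked gap is inside the relative clause, the direct object of "consulted".
Its filler is the head noun "critic" (via "that"), at word 10.
(The other dependency links word 2 to a gap after word 6.)

10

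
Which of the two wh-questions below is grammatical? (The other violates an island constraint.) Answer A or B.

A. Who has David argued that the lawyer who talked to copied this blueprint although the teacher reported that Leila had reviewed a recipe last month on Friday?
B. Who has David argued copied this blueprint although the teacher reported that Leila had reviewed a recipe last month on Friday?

In A, the wh-phrase is extracted from inside a complex-NP island (relative clause) (introduced by "who"), which blocks movement.
In B, the extraction path crosses only that-complement boundaries, which are transparent.
So B is grammatical.

B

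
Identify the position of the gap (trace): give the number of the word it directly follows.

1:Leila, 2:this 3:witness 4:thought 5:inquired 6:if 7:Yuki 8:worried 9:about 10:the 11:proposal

4

The displaced element is "Leila" (word 1).
It is linked across 1 clause boundary (Ø).
It functions as the subject of "inquired", so the gap sits immediately after word 4 ("thought").
Base order: This witness thought that Leila inquired if Yuki worried about the proposal.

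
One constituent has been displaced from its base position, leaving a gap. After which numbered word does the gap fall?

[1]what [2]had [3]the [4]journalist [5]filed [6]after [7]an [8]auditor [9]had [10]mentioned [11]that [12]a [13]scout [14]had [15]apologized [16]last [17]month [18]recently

The displaced element is "what" (word 1).
It functions as the direct object of "filed", so the gap sits immediately after word 5 ("filed").
Base order: The journalist had filed what after an auditor had mentioned that a scout had apologized last month recently.

5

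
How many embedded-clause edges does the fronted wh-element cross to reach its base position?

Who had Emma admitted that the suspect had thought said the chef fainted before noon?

"who" is extracted from the subject of "said".
Boundaries crossed, outermost first: [that], [Ø] — 2 in total.

2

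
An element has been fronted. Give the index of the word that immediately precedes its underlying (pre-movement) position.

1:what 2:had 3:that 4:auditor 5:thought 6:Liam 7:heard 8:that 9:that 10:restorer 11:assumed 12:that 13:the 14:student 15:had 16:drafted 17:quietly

The displaced element is "what" (word 1).
It is linked across 3 clause boundaries (Ø → that → that).
It functions as the direct object of "drafted", so the gap sits immediately after word 16 ("drafted").
Base order: That auditor had thought Liam heard that that restorer assumed that the student had drafted what quietly.

16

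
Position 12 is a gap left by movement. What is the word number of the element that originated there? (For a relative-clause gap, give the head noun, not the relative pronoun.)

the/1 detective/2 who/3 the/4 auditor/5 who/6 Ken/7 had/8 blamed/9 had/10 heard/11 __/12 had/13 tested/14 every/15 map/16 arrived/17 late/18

The gap at 12 is the subject of "tested", inside a relative clause.
The relative pronoun is "who" (word 3); it is bound by the head noun immediately before it.
Its filler is the head noun "detective", at word 2.

2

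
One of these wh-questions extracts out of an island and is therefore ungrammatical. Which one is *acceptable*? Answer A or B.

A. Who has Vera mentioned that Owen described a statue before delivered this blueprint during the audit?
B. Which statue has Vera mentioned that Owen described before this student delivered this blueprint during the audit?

B

In A, the wh-phrase is extracted from inside an adjunct island (introduced by "before"), which blocks movement.
In B, the extraction path crosses only that-complement boundaries, which are transparent.
So B is grammatical.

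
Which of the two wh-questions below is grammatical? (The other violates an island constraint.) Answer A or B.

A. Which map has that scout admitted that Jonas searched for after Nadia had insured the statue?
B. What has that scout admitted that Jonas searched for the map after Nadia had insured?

In B, the wh-phrase is extracted from inside an adjunct island (introduced by "after"), which blocks movement.
In A, the extraction path crosses only that-complement boundaries, which are transparent.
So A is grammatical.

A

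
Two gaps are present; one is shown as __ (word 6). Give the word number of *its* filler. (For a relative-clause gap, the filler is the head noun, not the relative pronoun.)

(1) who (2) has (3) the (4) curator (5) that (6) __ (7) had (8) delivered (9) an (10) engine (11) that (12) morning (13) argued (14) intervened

4

The marked gap is inside the relative clause, the subject of "delivered".
Its filler is the head noun "curator" (via "that"), at word 4.
(The other dependency links word 1 to a gap after word 13.)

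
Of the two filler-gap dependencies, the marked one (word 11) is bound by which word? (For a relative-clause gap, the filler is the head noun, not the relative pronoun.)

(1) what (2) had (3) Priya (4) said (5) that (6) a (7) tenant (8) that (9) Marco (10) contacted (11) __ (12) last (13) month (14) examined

The marked gap is inside the relative clause, the direct object of "contacted".
Its filler is the head noun "tenant" (via "that"), at word 7.
(The other dependency links word 1 to a gap after word 14.)

7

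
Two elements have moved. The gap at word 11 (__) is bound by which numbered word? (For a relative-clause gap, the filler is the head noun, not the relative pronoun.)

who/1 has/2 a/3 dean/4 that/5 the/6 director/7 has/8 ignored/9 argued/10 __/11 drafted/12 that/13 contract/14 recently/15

1

The marked gap is the subject of "drafted".
Its filler is the fronted wh-phrase "who", at word 1.
(The other dependency links word 4 to a gap after word 9.)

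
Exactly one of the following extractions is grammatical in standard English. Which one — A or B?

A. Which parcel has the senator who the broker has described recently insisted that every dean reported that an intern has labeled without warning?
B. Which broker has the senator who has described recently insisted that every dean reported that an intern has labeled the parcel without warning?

A

In B, the wh-phrase is extracted from inside a complex-NP island (relative clause) (introduced by "who"), which blocks movement.
In A, the extraction path crosses only that-complement boundaries, which are transparent.
So A is grammatical.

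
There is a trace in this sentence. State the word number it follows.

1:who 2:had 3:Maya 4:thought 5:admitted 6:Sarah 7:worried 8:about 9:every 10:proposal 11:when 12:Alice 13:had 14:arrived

4

The displaced element is "who" (word 1).
It is linked across 1 clause boundary (Ø).
It functions as the subject of "admitted", so the gap sits immediately after word 4 ("thought").
Base order: Maya had thought that who admitted Sarah worried about every proposal when Alice had arrived.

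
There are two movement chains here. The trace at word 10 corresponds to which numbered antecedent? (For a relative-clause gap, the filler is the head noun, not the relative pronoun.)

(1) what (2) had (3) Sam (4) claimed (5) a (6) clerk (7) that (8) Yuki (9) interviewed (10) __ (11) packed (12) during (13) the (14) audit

The marked gap is inside the relative clause, the direct object of "interviewed".
Its filler is the head noun "clerk" (via "that"), at word 6.
(The other dependency links word 1 to a gap after word 11.)

6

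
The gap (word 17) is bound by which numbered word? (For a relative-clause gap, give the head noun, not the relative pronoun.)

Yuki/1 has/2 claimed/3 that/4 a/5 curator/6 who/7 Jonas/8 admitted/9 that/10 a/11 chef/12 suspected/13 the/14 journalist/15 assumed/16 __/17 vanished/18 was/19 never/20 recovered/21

The gap at 17 is the subject of "vanished", inside a relative clause.
The relative pronoun is "who" (word 7); it is bound by the head noun immediately before it.
Its filler is the head noun "curator", at word 6.

6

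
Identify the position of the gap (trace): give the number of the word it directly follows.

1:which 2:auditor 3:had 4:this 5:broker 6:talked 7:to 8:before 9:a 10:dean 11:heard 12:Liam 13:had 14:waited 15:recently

7

The displaced element is "which auditor" (word 2).
It functions as the object of the preposition "to" of "talked", so the gap sits immediately after word 7 ("to").
Base order: This broker had talked to which auditor before a dean heard Liam had waited recently.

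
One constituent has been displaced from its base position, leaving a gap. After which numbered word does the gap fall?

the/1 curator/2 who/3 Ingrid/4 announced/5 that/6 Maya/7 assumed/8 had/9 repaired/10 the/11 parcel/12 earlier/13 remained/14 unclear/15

The displaced element is "the curator" (word 2).
It is linked across 2 clause boundaries (that → Ø).
It functions as the subject of "repaired", so the gap sits immediately after word 8 ("assumed").
Base order: Ingrid announced that Maya assumed that the curator had repaired the parcel earlier.

8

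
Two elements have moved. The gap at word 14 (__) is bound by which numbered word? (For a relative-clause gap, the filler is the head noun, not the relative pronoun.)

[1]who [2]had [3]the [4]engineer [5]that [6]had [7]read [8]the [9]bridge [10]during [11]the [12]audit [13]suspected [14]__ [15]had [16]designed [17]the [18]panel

The marked gap is the subject of "designed".
Its filler is the fronted wh-phrase "who", at word 1.
(The other dependency links word 4 to a gap after word 5.)

1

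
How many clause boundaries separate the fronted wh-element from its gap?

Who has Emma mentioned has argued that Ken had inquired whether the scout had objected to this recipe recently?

1

"who" is extracted from the subject of "argued".
Boundaries crossed, outermost first: [Ø] — 1 in total.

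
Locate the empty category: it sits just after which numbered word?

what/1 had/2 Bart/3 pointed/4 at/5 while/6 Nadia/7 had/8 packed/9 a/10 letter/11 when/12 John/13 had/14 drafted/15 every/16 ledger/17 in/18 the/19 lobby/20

5

The displaced element is "what" (word 1).
It functions as the object of the preposition "at" of "pointed", so the gap sits immediately after word 5 ("at").
Base order: Bart had pointed at what while Nadia had packed a letter when John had drafted every ledger in the lobby.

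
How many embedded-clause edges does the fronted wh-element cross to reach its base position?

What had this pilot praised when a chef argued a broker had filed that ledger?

0

"what" originates inside the matrix clause — no clause boundary is crossed.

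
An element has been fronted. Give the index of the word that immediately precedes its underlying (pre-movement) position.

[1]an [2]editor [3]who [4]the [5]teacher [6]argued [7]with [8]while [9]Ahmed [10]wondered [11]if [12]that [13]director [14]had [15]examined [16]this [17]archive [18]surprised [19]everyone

7

The displaced element is "an editor" (word 2).
It functions as the object of the preposition "with" of "argued", so the gap sits immediately after word 7 ("with").
Base order: The teacher argued with an editor while Ahmed wondered if that director had examined this archive.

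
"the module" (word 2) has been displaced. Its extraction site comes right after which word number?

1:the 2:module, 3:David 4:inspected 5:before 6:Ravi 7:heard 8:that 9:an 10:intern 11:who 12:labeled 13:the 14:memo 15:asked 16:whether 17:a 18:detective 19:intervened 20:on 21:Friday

4

The displaced element is "the module" (word 2).
It functions as the direct object of "inspected", so the gap sits immediately after word 4 ("inspected").
Base order: David inspected the module before Ravi heard that an intern who labeled the memo asked whether a detective intervened on Friday.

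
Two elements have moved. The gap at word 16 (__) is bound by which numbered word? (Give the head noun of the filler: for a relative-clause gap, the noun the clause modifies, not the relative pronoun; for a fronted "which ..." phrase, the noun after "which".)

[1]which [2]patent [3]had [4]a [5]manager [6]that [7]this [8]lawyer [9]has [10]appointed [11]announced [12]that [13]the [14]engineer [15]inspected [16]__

2

The marked gap is the direct object of "inspected".
Its filler is the fronted wh-phrase "which patent", at word 2.
(The other dependency links word 5 to a gap after word 10.)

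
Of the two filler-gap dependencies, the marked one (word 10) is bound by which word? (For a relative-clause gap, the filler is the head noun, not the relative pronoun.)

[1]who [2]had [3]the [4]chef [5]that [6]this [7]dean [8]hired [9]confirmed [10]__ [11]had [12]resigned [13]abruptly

The marked gap is the subject of "resigned".
Its filler is the fronted wh-phrase "who", at word 1.
(The other dependency links word 4 to a gap after word 8.)

1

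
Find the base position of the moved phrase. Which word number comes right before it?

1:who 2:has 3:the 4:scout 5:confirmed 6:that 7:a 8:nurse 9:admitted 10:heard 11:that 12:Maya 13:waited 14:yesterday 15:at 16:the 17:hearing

The displaced element is "who" (word 1).
It is linked across 2 clause boundaries (that → Ø).
It functions as the subject of "heard", so the gap sits immediately after word 9 ("admitted").
Base order: The scout has confirmed that a nurse admitted who heard that Maya waited yesterday at the hearing.

9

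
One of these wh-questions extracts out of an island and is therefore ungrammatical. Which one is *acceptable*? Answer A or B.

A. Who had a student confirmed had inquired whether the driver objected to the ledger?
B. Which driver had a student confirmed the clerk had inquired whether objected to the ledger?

In B, the wh-phrase is extracted from inside a wh-island (introduced by "whether"), which blocks movement.
In A, the extraction path crosses only that-complement boundaries, which are transparent.
So A is grammatical.

A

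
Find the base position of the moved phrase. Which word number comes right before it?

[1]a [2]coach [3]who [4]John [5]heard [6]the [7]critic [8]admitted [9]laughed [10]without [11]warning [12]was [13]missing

8

The displaced element is "a coach" (word 2).
It is linked across 2 clause boundaries (Ø → Ø).
It functions as the subject of "laughed", so the gap sits immediately after word 8 ("admitted").
Base order: John heard the critic admitted that a coach laughed without warning.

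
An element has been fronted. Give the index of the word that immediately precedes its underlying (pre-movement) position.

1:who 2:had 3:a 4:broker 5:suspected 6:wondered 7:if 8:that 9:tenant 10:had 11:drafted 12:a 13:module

5

The displaced element is "who" (word 1).
It is linked across 1 clause boundary (Ø).
It functions as the subject of "wondered", so the gap sits immediately after word 5 ("suspected").
Base order: A broker had suspected that who wondered if that tenant had drafted a module.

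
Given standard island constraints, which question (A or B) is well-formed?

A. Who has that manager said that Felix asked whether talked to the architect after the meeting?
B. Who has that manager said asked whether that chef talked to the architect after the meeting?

In A, the wh-phrase is extracted from inside a wh-island (introduced by "whether"), which blocks movement.
In B, the extraction path crosses only that-complement boundaries, which are transparent.
So B is grammatical.

B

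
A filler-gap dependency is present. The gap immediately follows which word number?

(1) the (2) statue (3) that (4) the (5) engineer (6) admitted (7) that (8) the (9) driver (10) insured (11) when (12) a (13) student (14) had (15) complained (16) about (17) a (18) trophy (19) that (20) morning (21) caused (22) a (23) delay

The displaced element is "the statue" (word 2).
It is linked across 1 clause boundary (that).
It functions as the direct object of "insured", so the gap sits immediately after word 10 ("insured").
Base order: The engineer admitted that the driver insured the statue when a student had complained about a trophy that morning.

10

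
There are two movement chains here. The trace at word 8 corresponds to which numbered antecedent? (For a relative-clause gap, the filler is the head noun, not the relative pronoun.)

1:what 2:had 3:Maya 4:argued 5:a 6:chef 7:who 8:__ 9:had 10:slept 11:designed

The marked gap is inside the relative clause, the subject of "slept".
Its filler is the head noun "chef" (via "who"), at word 6.
(The other dependency links word 1 to a gap after word 11.)

6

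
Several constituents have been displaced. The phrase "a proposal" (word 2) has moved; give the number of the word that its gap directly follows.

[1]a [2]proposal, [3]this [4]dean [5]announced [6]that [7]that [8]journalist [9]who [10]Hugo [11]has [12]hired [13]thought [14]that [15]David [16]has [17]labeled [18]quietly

The displaced element is "a proposal" (word 2).
It is linked across 2 clause boundaries (that → that).
It functions as the direct object of "labeled", so the gap sits immediately after word 17 ("labeled").
Base order: This dean announced that that journalist who Hugo has hired thought that David has labeled a proposal quietly.

17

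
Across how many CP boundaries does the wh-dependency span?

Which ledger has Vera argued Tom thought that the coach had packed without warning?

"which ledger" is extracted from the object of "packed".
Boundaries crossed, outermost first: [Ø], [that] — 2 in total.

2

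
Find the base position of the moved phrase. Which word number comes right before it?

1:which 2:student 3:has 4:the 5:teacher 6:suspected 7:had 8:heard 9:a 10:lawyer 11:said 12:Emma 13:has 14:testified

6

The displaced element is "which student" (word 2).
It is linked across 1 clause boundary (Ø).
It functions as the subject of "heard", so the gap sits immediately after word 6 ("suspected").
Base order: The teacher has suspected that which student had heard a lawyer said Emma has testified.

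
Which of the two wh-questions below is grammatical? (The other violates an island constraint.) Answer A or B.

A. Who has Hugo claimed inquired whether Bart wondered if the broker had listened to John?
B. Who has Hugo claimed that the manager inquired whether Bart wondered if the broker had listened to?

A

In B, the wh-phrase is extracted from inside a wh-island (introduced by "whether"), which blocks movement.
In A, the extraction path crosses only that-complement boundaries, which are transparent.
So A is grammatical.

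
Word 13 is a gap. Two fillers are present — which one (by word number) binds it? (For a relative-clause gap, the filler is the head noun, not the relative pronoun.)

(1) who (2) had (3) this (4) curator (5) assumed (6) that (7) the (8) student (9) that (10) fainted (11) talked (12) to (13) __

The marked gap is the object of the preposition "to" of "talked".
Its filler is the fronted wh-phrase "who", at word 1.
(The other dependency links word 8 to a gap after word 9.)

1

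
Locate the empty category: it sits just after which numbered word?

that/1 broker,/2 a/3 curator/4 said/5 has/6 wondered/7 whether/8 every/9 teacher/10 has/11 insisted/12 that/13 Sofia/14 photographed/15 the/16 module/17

5

The displaced element is "that broker" (word 2).
It is linked across 1 clause boundary (Ø).
It functions as the subject of "wondered", so the gap sits immediately after word 5 ("said").
Base order: A curator said that broker has wondered whether every teacher has insisted that Sofia photographed the module.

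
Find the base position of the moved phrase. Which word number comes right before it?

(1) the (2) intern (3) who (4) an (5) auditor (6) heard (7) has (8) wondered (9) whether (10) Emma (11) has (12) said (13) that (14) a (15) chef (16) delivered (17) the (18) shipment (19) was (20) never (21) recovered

6

The displaced element is "the intern" (word 2).
It is linked across 1 clause boundary (Ø).
It functions as the subject of "wondered", so the gap sits immediately after word 6 ("heard").
Base order: An auditor heard that the intern has wondered whether Emma has said that a chef delivered the shipment.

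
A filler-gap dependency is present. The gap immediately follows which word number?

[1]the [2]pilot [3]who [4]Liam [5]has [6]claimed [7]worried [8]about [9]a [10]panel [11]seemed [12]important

The displaced element is "the pilot" (word 2).
It is linked across 1 clause boundary (Ø).
It functions as the subject of "worried", so the gap sits immediately after word 6 ("claimed").
Base order: Liam has claimed the pilot worried about a panel.

6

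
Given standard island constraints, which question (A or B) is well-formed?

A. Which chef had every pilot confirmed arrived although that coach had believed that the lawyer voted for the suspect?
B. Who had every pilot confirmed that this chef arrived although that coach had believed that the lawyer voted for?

A

In B, the wh-phrase is extracted from inside an adjunct island (introduced by "although"), which blocks movement.
In A, the extraction path crosses only that-complement boundaries, which are transparent.
So A is grammatical.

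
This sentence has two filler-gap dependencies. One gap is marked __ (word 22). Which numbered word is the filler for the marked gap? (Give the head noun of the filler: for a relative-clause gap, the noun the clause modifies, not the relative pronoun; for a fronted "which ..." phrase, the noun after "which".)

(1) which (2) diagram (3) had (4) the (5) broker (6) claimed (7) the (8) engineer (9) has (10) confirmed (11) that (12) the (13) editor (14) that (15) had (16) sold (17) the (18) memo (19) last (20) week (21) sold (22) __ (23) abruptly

2

The marked gap is the direct object of "sold".
Its filler is the fronted wh-phrase "which diagram", at word 2.
(The other dependency links word 13 to a gap after word 14.)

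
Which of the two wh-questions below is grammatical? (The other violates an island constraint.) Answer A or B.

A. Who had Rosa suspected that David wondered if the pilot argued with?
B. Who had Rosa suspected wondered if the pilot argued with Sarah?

In A, the wh-phrase is extracted from inside a wh-island (introduced by "if"), which blocks movement.
In B, the extraction path crosses only that-complement boundaries, which are transparent.
So B is grammatical.

B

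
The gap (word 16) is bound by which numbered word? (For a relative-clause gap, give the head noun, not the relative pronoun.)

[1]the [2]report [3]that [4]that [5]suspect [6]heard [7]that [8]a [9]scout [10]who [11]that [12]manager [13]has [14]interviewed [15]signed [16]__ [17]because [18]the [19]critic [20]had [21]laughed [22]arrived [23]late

The gap at 16 is the object of "signed", inside a relative clause.
The relative pronoun is "that" (word 3); it is bound by the head noun immediately before it.
Its filler is the head noun "report", at word 2.

2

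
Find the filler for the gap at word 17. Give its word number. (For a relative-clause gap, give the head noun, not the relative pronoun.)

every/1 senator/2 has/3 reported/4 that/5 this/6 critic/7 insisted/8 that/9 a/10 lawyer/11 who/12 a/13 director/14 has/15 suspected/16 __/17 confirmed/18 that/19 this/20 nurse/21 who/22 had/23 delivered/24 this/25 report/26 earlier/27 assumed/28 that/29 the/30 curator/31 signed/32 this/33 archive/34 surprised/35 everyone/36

The gap at 17 is the subject of "confirmed", inside a relative clause.
The relative pronoun is "who" (word 12); it is bound by the head noun immediately before it.
Its filler is the head noun "lawyer", at word 11.

11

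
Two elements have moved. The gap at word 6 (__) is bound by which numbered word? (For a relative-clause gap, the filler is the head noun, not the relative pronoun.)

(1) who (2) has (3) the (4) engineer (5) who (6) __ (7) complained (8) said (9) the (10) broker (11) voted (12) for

The marked gap is inside the relative clause, the subject of "complained".
Its filler is the head noun "engineer" (via "who"), at word 4.
(The other dependency links word 1 to a gap after word 12.)

4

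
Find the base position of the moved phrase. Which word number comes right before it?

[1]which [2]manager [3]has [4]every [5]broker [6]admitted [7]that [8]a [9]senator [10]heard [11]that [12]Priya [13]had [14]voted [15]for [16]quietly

The displaced element is "which manager" (word 2).
It is linked across 2 clause boundaries (that → that).
It functions as the object of the preposition "for" of "voted", so the gap sits immediately after word 15 ("for").
Base order: Every broker has admitted that a senator heard that Priya had voted for which manager quietly.

15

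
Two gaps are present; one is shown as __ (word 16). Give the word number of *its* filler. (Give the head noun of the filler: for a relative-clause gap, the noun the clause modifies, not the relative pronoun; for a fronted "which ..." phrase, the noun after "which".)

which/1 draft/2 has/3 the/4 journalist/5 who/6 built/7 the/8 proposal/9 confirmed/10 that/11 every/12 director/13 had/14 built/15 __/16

The marked gap is the direct object of "built".
Its filler is the fronted wh-phrase "which draft", at word 2.
(The other dependency links word 5 to a gap after word 6.)

2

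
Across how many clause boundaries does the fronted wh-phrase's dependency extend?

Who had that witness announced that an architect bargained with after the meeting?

1

"who" is extracted from the PP object of "bargained".
Boundaries crossed, outermost first: [that] — 1 in total.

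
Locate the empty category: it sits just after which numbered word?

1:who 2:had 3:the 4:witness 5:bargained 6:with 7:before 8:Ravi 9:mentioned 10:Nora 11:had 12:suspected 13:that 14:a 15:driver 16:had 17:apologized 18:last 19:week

6

The displaced element is "who" (word 1).
It functions as the object of the preposition "with" of "bargained", so the gap sits immediately after word 6 ("with").
Base order: The witness had bargained with who before Ravi mentioned Nora had suspected that a driver had apologized last week.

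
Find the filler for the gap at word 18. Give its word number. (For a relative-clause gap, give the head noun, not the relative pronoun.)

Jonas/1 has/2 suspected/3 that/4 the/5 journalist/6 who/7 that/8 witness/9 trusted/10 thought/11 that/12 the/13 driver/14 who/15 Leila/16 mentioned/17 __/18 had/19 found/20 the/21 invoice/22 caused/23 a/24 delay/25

14

The gap at 18 is the subject of "found", inside a relative clause.
The relative pronoun is "who" (word 15); it is bound by the head noun immediately before it.
Its filler is the head noun "driver", at word 14.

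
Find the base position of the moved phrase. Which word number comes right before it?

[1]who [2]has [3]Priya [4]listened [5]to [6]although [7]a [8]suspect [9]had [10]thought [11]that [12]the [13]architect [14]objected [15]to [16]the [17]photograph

5

The displaced element is "who" (word 1).
It functions as the object of the preposition "to" of "listened", so the gap sits immediately after word 5 ("to").
Base order: Priya has listened to who although a suspect had thought that the architect objected to the photograph.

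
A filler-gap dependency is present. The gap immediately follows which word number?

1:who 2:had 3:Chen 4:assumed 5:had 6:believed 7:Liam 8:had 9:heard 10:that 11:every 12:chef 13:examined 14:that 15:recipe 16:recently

4

The displaced element is "who" (word 1).
It is linked across 1 clause boundary (Ø).
It functions as the subject of "believed", so the gap sits immediately after word 4 ("assumed").
Base order: Chen had assumed who had believed Liam had heard that every chef examined that recipe recently.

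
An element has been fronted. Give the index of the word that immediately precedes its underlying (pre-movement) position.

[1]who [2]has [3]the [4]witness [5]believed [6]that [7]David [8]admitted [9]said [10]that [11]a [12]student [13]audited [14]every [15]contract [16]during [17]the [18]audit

8

The displaced element is "who" (word 1).
It is linked across 2 clause boundaries (that → Ø).
It functions as the subject of "said", so the gap sits immediately after word 8 ("admitted").
Base order: The witness has believed that David admitted that who said that a student audited every contract during the audit.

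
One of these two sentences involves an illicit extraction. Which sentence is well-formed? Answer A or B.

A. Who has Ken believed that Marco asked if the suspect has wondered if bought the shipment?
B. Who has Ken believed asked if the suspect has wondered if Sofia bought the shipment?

B

In A, the wh-phrase is extracted from inside a wh-island (introduced by "if"), which blocks movement.
In B, the extraction path crosses only that-complement boundaries, which are transparent.
So B is grammatical.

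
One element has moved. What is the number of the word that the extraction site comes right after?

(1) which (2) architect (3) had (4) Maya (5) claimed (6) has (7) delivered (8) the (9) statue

5

The displaced element is "which architect" (word 2).
It is linked across 1 clause boundary (Ø).
It functions as the subject of "delivered", so the gap sits immediately after word 5 ("claimed").
Base order: Maya had claimed which architect has delivered the statue.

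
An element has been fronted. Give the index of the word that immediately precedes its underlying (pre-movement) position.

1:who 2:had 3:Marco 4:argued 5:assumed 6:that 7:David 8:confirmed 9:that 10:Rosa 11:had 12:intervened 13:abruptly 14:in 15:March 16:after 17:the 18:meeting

4

The displaced element is "who" (word 1).
It is linked across 1 clause boundary (Ø).
It functions as the subject of "assumed", so the gap sits immediately after word 4 ("argued").
Base order: Marco had argued who assumed that David confirmed that Rosa had intervened abruptly in March after the meeting.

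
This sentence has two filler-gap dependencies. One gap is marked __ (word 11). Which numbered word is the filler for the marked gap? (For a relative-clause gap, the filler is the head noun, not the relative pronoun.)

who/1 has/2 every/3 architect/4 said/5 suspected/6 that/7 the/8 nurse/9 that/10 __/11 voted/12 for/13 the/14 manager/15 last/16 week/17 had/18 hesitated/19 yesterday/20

9

The marked gap is inside the relative clause, the subject of "voted".
Its filler is the head noun "nurse" (via "that"), at word 9.
(The other dependency links word 1 to a gap after word 5.)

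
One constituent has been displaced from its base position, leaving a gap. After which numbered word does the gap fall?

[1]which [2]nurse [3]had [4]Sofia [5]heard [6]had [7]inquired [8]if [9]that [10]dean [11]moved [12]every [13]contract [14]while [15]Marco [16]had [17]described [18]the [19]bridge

5

The displaced element is "which nurse" (word 2).
It is linked across 1 clause boundary (Ø).
It functions as the subject of "inquired", so the gap sits immediately after word 5 ("heard").
Base order: Sofia had heard which nurse had inquired if that dean moved every contract while Marco had described the bridge.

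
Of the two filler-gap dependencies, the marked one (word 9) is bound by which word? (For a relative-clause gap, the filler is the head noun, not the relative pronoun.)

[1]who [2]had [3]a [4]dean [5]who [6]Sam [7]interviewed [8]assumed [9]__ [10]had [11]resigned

1

The marked gap is the subject of "resigned".
Its filler is the fronted wh-phrase "who", at word 1.
(The other dependency links word 4 to a gap after word 7.)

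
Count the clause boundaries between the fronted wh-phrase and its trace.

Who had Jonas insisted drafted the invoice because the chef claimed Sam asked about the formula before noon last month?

1

"who" is extracted from the subject of "drafted".
Boundaries crossed, outermost first: [Ø] — 1 in total.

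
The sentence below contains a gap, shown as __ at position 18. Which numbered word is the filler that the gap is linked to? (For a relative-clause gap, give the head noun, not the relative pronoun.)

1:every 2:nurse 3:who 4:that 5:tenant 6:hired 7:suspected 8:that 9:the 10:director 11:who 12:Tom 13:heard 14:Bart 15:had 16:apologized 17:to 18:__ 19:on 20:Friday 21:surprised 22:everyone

The gap at 18 is the prepositional object of "apologized", inside a relative clause.
The relative pronoun is "who" (word 11); it is bound by the head noun immediately before it.
Its filler is the head noun "director", at word 10.

10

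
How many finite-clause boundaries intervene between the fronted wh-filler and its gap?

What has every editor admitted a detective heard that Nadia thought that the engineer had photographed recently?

3

"what" is extracted from the object of "photographed".
Boundaries crossed, outermost first: [Ø], [that], [that] — 3 in total.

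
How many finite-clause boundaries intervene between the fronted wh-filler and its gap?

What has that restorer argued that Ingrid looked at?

"what" is extracted from the PP object of "looked".
Boundaries crossed, outermost first: [that] — 1 in total.

1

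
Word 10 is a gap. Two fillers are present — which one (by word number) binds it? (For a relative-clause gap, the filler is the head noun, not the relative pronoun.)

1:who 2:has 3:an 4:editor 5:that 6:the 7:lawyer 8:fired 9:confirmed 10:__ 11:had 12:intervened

The marked gap is the subject of "intervened".
Its filler is the fronted wh-phrase "who", at word 1.
(The other dependency links word 4 to a gap after word 8.)

1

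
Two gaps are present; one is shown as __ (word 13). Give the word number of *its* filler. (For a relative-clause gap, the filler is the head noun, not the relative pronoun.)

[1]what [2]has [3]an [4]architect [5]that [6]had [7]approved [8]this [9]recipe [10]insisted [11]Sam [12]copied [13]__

1

The marked gap is the direct object of "copied".
Its filler is the fronted wh-phrase "what", at word 1.
(The other dependency links word 4 to a gap after word 5.)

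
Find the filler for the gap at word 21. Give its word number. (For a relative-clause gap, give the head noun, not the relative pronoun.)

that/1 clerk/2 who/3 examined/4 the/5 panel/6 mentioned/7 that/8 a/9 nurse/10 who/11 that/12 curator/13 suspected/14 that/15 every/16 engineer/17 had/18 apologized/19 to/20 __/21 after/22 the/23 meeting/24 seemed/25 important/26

10

The gap at 21 is the prepositional object of "apologized", inside a relative clause.
The relative pronoun is "who" (word 11); it is bound by the head noun immediately before it.
Its filler is the head noun "nurse", at word 10.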